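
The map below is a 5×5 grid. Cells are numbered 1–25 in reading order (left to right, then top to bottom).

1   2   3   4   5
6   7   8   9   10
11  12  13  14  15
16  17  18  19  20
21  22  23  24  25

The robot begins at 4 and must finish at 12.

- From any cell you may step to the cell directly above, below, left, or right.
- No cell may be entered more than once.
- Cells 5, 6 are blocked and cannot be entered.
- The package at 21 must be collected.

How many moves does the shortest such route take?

10

Any route passes through 21 somewhere between 4 and 12. Summing Manhattan distances along the two legs (4 → 21 → 12) gives a lower bound of 7 + 3 = 10 moves.
A route of 10 moves achieves this: 4 → 9 → 14 → 19 → 24 → 23 → 22 → 21 → 16 → 11 → 12.
Since 10 matches the lower bound, it is optimal.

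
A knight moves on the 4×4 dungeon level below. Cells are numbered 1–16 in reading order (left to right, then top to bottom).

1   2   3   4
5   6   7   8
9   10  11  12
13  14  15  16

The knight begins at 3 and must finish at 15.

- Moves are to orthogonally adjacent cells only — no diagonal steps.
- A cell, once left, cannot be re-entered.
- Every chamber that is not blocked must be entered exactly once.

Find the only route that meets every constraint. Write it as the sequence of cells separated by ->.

3 -> 4 -> 8 -> 7 -> 6 -> 2 -> 1 -> 5 -> 9 -> 13 -> 14 -> 10 -> 11 -> 12 -> 16 -> 15

Need to visit all 16 open cells exactly once, starting at 3 and ending at 15.
Cell 4 has only two open neighbours (8 and 3), so the path must pass straight through it: one of those is the cell it's entered from and the other is where it exits.
Route from 3: right 1 to 4, down 1 to 8, left 2 to 6, up 1 to 2, left 1 to 1, down 3 to 13, right 1 to 14, up 1 to 10, right 2 to 12, down 1 to 16, left 1 to 15 — 15 moves in all.
Check: all 16 open cells covered.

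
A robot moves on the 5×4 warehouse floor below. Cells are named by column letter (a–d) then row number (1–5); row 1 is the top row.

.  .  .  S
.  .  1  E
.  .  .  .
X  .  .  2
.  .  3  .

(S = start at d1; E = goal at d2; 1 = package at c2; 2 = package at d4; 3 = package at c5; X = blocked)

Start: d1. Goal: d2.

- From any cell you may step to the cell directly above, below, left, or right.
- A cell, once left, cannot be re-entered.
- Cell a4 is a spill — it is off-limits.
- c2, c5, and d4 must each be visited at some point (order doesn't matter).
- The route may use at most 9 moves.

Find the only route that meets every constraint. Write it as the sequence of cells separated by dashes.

The 9-move cap with required stops at c2, c5, d4 leaves no slack for detours.
Route from d1: left 1 to c1, down 4 to c5, right 1 to d5, up 3 to d2 — 9 moves in all.
Check: all required cells visited; 9 ≤ 9 moves.

d1 - c1 - c2 - c3 - c4 - c5 - d5 - d4 - d3 - d2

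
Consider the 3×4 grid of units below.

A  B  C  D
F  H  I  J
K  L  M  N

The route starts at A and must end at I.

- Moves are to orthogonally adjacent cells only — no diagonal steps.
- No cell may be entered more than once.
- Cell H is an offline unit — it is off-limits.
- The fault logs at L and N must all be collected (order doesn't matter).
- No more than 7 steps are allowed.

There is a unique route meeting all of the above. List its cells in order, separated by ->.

A -> F -> K -> L -> M -> N -> J -> I

The budget equals the shortest possible length, so every move has to be on a shortest route through the required cells.
Route from A: 2× down (reaching K), 3× right (reaching N), up to J, left to I — 7 moves in all.
Check: all required cells visited; 7 ≤ 7 moves.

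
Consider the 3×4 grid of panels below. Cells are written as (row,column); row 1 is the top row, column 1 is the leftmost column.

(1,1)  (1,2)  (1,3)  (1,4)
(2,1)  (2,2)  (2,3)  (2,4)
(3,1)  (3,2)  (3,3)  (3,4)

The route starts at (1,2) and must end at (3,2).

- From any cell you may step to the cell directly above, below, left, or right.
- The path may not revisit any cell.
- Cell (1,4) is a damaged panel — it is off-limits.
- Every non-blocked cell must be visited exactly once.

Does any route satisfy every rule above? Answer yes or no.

no

Colour the cells like a checkerboard: each orthogonal step flips colour, so a Hamiltonian route alternates colours. Here there are 6 cells of one colour and 5 of the other, with start on the same colour as the goal — the counts and endpoints can't be arranged into an alternating sequence of length 11, so no Hamiltonian route exists.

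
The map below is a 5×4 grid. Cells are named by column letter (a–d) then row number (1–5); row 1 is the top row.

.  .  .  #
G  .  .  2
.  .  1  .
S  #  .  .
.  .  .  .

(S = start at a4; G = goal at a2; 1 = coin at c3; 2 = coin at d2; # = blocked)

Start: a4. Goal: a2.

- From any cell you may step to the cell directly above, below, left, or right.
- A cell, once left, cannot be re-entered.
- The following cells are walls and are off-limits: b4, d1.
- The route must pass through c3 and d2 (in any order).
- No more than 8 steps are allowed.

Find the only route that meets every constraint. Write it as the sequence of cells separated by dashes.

Any route must reach c3 and d2 and still end at a2 within 8 moves, so the order of the required stops is forced.
Route from a4: up 1 to a3, right 3 to d3, up 1 to d2, left 3 to a2 — 8 moves in all.
Check: all required cells visited; 8 ≤ 8 moves.

a4 - a3 - b3 - c3 - d3 - d2 - c2 - b2 - a2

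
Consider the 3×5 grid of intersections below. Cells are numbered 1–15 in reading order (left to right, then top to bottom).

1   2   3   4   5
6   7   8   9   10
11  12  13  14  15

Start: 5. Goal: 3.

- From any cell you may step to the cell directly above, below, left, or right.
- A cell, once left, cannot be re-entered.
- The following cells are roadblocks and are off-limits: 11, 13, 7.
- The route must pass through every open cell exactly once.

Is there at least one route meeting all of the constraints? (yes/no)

Cell 6 has only one open neighbour but is neither the start nor the goal, so a Hamiltonian route would have to both enter and leave it through the same neighbour — impossible without revisiting.

no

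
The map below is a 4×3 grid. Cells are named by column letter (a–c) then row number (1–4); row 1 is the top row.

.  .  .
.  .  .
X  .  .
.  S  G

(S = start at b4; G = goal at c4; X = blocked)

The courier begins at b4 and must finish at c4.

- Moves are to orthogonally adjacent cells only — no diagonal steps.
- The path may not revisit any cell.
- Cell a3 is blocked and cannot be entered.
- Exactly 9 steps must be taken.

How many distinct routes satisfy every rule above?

Need simple routes of exactly 9 moves from b4 to c4 (Manhattan distance 1, so 4 moves are spent on a detour and 4 undoing it).
Enumerating: b4 b3 b2 a2 a1 b1 c1 c2 c3 c4.
That gives 1 route.

1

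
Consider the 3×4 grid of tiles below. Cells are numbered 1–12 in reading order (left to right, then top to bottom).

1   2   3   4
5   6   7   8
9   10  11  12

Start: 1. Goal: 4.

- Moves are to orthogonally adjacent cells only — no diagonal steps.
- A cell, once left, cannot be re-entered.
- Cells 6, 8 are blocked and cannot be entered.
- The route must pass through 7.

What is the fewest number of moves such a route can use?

7

Any route passes through 7 somewhere between 1 and 4. Summing Manhattan distances along the two legs (1 → 7 → 4) gives a lower bound of 3 + 2 = 5 moves.
The shortest route satisfying every rule uses 7 moves: 1 → 5 → 9 → 10 → 11 → 7 → 3 → 4.
The bound of 5 isn't tight here; checking systematically, no route of length 5 through 6 satisfies every constraint, so 7 is the minimum.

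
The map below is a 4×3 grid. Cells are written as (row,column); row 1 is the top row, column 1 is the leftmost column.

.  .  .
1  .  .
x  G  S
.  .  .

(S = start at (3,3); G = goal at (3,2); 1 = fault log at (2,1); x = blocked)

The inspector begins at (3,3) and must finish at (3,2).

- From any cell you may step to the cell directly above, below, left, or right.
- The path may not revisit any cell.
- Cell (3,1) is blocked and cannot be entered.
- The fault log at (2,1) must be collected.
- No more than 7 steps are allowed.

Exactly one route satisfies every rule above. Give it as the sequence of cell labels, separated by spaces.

(3,3) (2,3) (1,3) (1,2) (1,1) (2,1) (2,2) (3,2)

The budget equals the shortest possible length, so every move has to be on a shortest route through the required cells.
Route from (3,3): up 2 to (1,3), left 2 to (1,1), down 1 to (2,1), right 1 to (2,2), down 1 to (3,2) — 7 moves in all.
Check: all required cells visited; 7 ≤ 7 moves.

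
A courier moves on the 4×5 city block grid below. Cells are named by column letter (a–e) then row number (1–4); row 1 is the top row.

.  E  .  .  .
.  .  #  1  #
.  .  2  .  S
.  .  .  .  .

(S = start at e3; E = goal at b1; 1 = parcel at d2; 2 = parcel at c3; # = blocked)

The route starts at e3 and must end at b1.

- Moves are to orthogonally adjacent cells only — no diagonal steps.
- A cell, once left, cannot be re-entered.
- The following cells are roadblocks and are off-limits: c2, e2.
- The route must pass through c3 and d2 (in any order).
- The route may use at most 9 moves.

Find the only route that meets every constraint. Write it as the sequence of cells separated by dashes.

e3 - e4 - d4 - c4 - c3 - d3 - d2 - d1 - c1 - b1

Any route must reach c3 and d2 and still end at b1 within 9 moves, so the order of the required stops is forced.
Route from e3: down to e4, 2× left (reaching c4), up to c3, right to d3, 2× up (reaching d1), 2× left (reaching b1) — 9 moves in all.
Check: all required cells visited; 9 ≤ 9 moves.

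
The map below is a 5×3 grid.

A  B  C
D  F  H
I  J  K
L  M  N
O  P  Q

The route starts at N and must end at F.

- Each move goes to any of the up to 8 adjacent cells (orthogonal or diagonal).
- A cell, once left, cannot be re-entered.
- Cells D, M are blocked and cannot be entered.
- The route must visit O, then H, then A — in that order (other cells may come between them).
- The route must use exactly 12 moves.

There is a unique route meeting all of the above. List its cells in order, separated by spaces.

N Q P O L I J K H C B A F

The waypoints must appear in the order O, H, A, with no cell reused.
Route from N: down to Q, 2× left (reaching O), 2× up (reaching I), 2× right (reaching K), 2× up (reaching C), 2× left (reaching A), down-right to F — 12 moves in all.
Check: order respected (O at step 3, H at step 8, A at step 11); 12 moves as required.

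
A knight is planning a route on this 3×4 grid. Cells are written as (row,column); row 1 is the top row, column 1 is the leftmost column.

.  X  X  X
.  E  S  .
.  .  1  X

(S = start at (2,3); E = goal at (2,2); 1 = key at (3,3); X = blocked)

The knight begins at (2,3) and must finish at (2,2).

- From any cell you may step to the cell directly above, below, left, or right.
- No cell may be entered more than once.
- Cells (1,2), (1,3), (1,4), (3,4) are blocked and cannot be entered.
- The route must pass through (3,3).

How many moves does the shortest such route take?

3

Any route passes through (3,3) somewhere between (2,3) and (2,2). Summing Manhattan distances along the two legs ((2,3) → (3,3) → (2,2)) gives a lower bound of 1 + 2 = 3 moves.
A route of 3 moves achieves this: (2,3) → (3,3) → (3,2) → (2,2).
Since 3 matches the lower bound, it is optimal.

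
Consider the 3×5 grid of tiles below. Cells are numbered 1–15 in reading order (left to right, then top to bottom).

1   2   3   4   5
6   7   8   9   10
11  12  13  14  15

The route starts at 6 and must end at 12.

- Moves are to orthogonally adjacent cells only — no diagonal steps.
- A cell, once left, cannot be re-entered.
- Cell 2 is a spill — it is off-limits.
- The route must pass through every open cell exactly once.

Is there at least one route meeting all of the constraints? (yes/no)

Cell 1 has only one open neighbour but is neither the start nor the goal, so a Hamiltonian route would have to both enter and leave it through the same neighbour — impossible without revisiting.

no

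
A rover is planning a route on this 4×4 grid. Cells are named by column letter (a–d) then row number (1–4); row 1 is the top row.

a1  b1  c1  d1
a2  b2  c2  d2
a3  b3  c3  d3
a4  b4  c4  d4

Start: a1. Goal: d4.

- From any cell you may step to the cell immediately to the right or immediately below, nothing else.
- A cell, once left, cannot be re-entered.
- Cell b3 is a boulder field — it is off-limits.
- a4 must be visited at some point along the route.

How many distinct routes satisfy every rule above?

1

A right/down-only route from a1 to d4 makes exactly 3 down-moves and 3 right-moves in some order.
With no other constraints that would be C(6,3) = 20 routes.
Split at a4 and multiply the segment counts (each segment already excludes blocked cells): a1→a4: 1; a4→d4: 1; product = 1.
That gives 1 route.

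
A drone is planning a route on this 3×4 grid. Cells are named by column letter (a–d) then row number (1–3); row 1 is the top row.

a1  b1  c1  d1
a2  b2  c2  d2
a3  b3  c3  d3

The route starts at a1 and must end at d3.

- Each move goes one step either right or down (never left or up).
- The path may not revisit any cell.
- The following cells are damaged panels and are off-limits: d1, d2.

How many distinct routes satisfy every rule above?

6

A right/down-only route from a1 to d3 makes exactly 2 down-moves and 3 right-moves in some order.
With no other constraints that would be C(5,2) = 10 routes.
Subtract routes through each blocked cell (inclusion–exclusion for overlaps): − through d1: 1 − through d2: 4 + through d1&d2: 1 → 6.
That gives 6 routes.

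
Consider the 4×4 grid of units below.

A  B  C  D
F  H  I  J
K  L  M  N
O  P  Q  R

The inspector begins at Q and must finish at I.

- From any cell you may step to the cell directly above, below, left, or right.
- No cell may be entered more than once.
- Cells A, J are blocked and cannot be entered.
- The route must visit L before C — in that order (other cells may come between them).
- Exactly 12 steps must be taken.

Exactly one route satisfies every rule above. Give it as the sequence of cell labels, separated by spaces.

The waypoints must appear in the order L, C, with no cell reused.
Route from Q: right 1 to R, up 1 to N, left 2 to L, down 1 to P, left 1 to O, up 2 to F, right 1 to H, up 1 to B, right 1 to C, down 1 to I — 12 moves in all.
Check: order respected (L at step 4, C at step 11); 12 moves as required.

Q R N M L P O K F H B C I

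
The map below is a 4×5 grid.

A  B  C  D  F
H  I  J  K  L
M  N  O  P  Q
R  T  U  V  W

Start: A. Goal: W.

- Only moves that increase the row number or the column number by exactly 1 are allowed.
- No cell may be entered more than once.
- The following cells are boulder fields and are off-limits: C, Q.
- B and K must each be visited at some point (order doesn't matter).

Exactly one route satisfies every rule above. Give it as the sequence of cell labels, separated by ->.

Moves only go right or down, so the column and row indices never decrease.
Route from A: right 1 to B, down 1 to I, right 2 to K, down 2 to V, right 1 to W — 7 moves in all.
Check: all required cells visited.

A -> B -> I -> J -> K -> P -> V -> W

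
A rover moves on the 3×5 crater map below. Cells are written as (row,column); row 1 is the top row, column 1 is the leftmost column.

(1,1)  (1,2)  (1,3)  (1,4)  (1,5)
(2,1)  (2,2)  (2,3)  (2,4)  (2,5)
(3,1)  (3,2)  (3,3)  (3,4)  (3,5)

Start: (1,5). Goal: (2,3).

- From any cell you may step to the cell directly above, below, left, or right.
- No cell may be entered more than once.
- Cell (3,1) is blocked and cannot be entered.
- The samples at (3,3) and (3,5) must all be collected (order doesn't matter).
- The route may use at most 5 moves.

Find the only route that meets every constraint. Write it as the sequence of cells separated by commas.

(1,5), (2,5), (3,5), (3,4), (3,3), (2,3)

The 5-move cap with required stops at (3,3), (3,5) leaves no slack for detours.
Route from (1,5): down 2 to (3,5), left 2 to (3,3), up 1 to (2,3) — 5 moves in all.
Check: all required cells visited; 5 ≤ 5 moves.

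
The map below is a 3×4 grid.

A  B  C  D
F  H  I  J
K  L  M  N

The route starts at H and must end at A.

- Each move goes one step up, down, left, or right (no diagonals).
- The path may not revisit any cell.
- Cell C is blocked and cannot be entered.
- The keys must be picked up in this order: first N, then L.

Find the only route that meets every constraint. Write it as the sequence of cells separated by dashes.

The waypoints must appear in the order N, L, with no cell reused.
Route from H: 2× right (reaching J), down to N, 3× left (reaching K), 2× up (reaching A) — 8 moves in all.
Check: order respected (N at step 3, L at step 5).

H - I - J - N - M - L - K - F - A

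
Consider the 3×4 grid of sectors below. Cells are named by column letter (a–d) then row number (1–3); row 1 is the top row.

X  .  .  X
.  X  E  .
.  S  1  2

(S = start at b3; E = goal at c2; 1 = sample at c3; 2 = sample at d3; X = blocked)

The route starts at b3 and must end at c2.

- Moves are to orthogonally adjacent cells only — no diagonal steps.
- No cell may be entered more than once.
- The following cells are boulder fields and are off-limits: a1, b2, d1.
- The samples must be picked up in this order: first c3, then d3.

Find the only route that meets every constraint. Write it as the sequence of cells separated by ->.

b3 -> c3 -> d3 -> d2 -> c2

The waypoints must appear in the order c3, d3, with no cell reused.
Route from b3: 2× right (reaching d3), up to d2, left to c2 — 4 moves in all.
Check: order respected (1 at step 1, 2 at step 2).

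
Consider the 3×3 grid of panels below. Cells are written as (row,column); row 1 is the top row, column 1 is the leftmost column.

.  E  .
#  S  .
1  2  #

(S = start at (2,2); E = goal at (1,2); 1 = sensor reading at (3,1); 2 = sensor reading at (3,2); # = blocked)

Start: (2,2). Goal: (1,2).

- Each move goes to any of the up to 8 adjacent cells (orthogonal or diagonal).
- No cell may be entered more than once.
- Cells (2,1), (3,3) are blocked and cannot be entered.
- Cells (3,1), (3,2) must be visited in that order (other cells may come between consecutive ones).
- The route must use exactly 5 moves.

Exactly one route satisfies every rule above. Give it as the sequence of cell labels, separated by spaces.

The waypoints must appear in the order (3,1), (3,2), with no cell reused.
Route from (2,2): down-left 1 to (3,1), right 1 to (3,2), up-right 1 to (2,3), up 1 to (1,3), left 1 to (1,2) — 5 moves in all.
Check: order respected (1 at step 1, 2 at step 2); 5 moves as required.

(2,2) (3,1) (3,2) (2,3) (1,3) (1,2)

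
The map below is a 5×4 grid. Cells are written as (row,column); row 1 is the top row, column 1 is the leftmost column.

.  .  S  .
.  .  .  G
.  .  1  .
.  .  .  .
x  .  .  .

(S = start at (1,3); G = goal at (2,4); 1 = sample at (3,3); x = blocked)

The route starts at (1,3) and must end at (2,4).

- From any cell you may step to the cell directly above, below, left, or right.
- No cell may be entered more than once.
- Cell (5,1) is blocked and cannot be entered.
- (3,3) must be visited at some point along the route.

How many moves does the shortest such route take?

4

Any route passes through (3,3) somewhere between (1,3) and (2,4). Summing Manhattan distances along the two legs ((1,3) → (3,3) → (2,4)) gives a lower bound of 2 + 2 = 4 moves.
A route of 4 moves achieves this: (1,3) → (2,3) → (3,3) → (3,4) → (2,4).
Since 4 matches the lower bound, it is optimal.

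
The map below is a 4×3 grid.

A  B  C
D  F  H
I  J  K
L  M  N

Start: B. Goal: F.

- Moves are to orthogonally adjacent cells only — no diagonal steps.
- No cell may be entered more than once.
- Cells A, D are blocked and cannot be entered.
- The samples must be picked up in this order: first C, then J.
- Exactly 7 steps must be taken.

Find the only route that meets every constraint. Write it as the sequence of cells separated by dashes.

The waypoints must appear in the order C, J, with no cell reused.
Route from B: right 1 to C, down 3 to N, left 1 to M, up 2 to F — 7 moves in all.
Check: order respected (C at step 1, J at step 6); 7 moves as required.

B - C - H - K - N - M - J - F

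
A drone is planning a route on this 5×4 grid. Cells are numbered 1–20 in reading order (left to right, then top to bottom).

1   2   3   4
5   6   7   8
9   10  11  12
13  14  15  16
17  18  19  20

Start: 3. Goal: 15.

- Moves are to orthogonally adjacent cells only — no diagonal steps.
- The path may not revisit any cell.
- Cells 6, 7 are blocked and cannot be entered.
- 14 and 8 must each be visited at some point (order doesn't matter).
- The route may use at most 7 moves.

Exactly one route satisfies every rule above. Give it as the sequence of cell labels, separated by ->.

3 -> 4 -> 8 -> 12 -> 11 -> 10 -> 14 -> 15

The budget equals the shortest possible length, so every move has to be on a shortest route through the required cells.
Route from 3: right 1 to 4, down 2 to 12, left 2 to 10, down 1 to 14, right 1 to 15 — 7 moves in all.
Check: all required cells visited; 7 ≤ 7 moves.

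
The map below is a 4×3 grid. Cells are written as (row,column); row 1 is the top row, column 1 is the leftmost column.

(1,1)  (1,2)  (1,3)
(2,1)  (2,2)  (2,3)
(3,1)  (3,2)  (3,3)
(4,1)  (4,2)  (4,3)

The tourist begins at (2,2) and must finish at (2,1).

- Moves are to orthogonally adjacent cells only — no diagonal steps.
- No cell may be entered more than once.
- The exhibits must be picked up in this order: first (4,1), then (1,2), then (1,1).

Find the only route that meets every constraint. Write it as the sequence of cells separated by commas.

(2,2), (3,2), (3,1), (4,1), (4,2), (4,3), (3,3), (2,3), (1,3), (1,2), (1,1), (2,1)

The waypoints must appear in the order (4,1), (1,2), (1,1), with no cell reused.
Route from (2,2): down to (3,2), left to (3,1), down to (4,1), 2× right (reaching (4,3)), 3× up (reaching (1,3)), 2× left (reaching (1,1)), down to (2,1) — 11 moves in all.
Check: order respected ((4,1) at step 3, (1,2) at step 9, (1,1) at step 10).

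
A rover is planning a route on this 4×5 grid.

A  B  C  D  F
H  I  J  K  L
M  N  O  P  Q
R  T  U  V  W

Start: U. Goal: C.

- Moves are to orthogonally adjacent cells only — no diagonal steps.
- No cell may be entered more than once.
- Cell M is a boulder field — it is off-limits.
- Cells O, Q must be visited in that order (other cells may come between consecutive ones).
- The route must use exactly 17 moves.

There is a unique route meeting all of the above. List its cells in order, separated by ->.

U -> T -> N -> O -> P -> V -> W -> Q -> L -> F -> D -> K -> J -> I -> H -> A -> B -> C

The waypoints must appear in the order O, Q, with no cell reused.
Route from U: left 1 to T, up 1 to N, right 2 to P, down 1 to V, right 1 to W, up 3 to F, left 1 to D, down 1 to K, left 3 to H, up 1 to A, right 2 to C — 17 moves in all.
Check: order respected (O at step 3, Q at step 7); 17 moves as required.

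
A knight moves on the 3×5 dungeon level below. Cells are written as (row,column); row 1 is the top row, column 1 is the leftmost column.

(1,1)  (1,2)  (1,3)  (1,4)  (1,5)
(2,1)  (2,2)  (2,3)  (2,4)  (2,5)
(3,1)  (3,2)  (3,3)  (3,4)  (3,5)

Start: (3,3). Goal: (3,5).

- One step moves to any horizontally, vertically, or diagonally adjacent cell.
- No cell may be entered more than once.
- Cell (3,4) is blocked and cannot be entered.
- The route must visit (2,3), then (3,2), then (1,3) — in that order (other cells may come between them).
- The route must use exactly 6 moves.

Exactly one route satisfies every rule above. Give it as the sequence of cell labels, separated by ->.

(3,3) -> (2,3) -> (3,2) -> (2,2) -> (1,3) -> (2,4) -> (3,5)

The waypoints must appear in the order (2,3), (3,2), (1,3), with no cell reused.
Route from (3,3): up to (2,3), down-left to (3,2), up to (2,2), up-right to (1,3), 2× down-right (reaching (3,5)) — 6 moves in all.
Check: order respected ((2,3) at step 1, (3,2) at step 2, (1,3) at step 4); 6 moves as required.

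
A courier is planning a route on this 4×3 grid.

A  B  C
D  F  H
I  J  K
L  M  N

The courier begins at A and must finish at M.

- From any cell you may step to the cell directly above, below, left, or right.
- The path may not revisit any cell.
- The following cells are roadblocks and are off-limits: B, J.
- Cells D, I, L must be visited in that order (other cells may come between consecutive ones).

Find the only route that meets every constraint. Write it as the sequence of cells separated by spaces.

A D I L M

The waypoints must appear in the order D, I, L, with no cell reused.
Route from A: down 3 to L, right 1 to M — 4 moves in all.
Check: order respected (D at step 1, I at step 2, L at step 3).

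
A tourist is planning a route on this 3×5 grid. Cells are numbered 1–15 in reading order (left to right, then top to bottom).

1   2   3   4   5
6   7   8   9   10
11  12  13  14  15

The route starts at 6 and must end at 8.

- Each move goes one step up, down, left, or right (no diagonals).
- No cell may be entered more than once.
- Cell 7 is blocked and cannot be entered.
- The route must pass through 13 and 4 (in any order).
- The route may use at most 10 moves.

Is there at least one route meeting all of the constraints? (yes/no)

yes

One route that works: 6 → 1 → 2 → 3 → 4 → 9 → 14 → 13 → 8.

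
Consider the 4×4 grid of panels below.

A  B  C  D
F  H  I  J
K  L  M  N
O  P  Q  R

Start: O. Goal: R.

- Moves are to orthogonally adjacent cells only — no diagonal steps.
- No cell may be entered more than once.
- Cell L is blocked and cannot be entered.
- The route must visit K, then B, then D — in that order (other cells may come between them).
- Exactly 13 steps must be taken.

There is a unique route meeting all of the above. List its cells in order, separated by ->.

The waypoints must appear in the order K, B, D, with no cell reused.
Route from O: up 3 to A, right 1 to B, down 1 to H, right 1 to I, up 1 to C, right 1 to D, down 2 to N, left 1 to M, down 1 to Q, right 1 to R — 13 moves in all.
Check: order respected (K at step 1, B at step 4, D at step 8); 13 moves as required.

O -> K -> F -> A -> B -> H -> I -> C -> D -> J -> N -> M -> Q -> R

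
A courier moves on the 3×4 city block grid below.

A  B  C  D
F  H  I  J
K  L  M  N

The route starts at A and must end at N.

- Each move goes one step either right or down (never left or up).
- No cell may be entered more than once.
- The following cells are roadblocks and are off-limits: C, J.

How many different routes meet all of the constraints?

5

A right/down-only route from A to N makes exactly 2 down-moves and 3 right-moves in some order.
With no other constraints that would be C(5,2) = 10 routes.
Subtract routes through each blocked cell (inclusion–exclusion for overlaps): − through C: 3 − through J: 4 + through C&J: 2 → 5.
That gives 5 routes.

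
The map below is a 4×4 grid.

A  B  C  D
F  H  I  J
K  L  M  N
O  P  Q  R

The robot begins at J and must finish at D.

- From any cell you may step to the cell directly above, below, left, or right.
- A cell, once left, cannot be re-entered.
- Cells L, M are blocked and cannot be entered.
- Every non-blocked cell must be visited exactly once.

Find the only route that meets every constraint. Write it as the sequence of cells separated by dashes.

J - N - R - Q - P - O - K - F - A - B - H - I - C - D

Need to visit all 14 open cells exactly once, starting at J and ending at D.
Cell N has only two open neighbours (J and R), so the path must pass straight through it: one of those is the cell it's entered from and the other is where it exits.
Route from J: 2× down (reaching R), 3× left (reaching O), 3× up (reaching A), right to B, down to H, right to I, up to C, right to D — 13 moves in all.
Check: all 14 open cells covered.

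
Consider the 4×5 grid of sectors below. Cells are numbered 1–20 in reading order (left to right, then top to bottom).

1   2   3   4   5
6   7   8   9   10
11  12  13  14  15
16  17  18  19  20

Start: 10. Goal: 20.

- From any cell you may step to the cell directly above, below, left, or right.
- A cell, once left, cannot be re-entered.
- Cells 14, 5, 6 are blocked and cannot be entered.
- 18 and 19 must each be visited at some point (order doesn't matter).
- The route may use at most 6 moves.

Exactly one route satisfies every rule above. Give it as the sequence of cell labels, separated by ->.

10 -> 9 -> 8 -> 13 -> 18 -> 19 -> 20

The 6-move cap with required stops at 18, 19 leaves no slack for detours.
Route from 10: left 2 to 8, down 2 to 18, right 2 to 20 — 6 moves in all.
Check: all required cells visited; 6 ≤ 6 moves.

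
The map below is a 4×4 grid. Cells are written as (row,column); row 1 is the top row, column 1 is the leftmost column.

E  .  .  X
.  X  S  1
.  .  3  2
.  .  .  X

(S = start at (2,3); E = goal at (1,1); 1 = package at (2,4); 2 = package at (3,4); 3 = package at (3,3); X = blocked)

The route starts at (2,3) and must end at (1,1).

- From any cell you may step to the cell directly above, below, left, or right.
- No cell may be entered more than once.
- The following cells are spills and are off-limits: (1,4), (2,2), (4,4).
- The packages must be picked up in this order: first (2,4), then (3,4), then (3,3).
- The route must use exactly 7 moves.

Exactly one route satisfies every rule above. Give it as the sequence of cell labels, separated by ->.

(2,3) -> (2,4) -> (3,4) -> (3,3) -> (3,2) -> (3,1) -> (2,1) -> (1,1)

The waypoints must appear in the order (2,4), (3,4), (3,3), with no cell reused.
Route from (2,3): right to (2,4), down to (3,4), 3× left (reaching (3,1)), 2× up (reaching (1,1)) — 7 moves in all.
Check: order respected (1 at step 1, 2 at step 2, 3 at step 3); 7 moves as required.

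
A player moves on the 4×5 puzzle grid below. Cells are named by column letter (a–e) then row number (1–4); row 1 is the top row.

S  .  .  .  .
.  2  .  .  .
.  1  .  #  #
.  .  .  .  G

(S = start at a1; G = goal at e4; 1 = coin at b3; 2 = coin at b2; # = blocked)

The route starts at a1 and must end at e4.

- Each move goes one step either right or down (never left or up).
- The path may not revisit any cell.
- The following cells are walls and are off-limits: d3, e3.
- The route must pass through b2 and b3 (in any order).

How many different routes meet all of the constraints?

A right/down-only route from a1 to e4 makes exactly 3 down-moves and 4 right-moves in some order.
With no other constraints that would be C(7,3) = 35 routes.
A monotone route can only reach the required cells in the order b2, b3, so split there and multiply the segment counts (each segment already excludes blocked cells): a1→b2: 2; b2→b3: 1; b3→e4: 2; product = 4.
That gives 4 routes.

4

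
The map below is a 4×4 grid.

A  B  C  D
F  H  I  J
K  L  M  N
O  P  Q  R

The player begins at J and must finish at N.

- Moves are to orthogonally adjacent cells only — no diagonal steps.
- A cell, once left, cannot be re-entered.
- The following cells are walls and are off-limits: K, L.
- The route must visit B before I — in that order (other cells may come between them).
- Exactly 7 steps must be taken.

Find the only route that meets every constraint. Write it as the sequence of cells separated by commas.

The waypoints must appear in the order B, I, with no cell reused.
Route from J: up to D, 2× left (reaching B), down to H, right to I, down to M, right to N — 7 moves in all.
Check: order respected (B at step 3, I at step 5); 7 moves as required.

J, D, C, B, H, I, M, N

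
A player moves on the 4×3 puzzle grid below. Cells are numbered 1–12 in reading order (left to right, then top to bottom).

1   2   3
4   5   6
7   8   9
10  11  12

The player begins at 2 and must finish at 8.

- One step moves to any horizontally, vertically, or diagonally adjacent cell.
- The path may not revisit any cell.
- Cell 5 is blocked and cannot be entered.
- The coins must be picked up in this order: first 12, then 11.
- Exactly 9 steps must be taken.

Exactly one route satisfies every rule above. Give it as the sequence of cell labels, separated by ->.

2 -> 3 -> 6 -> 9 -> 12 -> 11 -> 10 -> 7 -> 4 -> 8

The waypoints must appear in the order 12, 11, with no cell reused.
Route from 2: right to 3, 3× down (reaching 12), 2× left (reaching 10), 2× up (reaching 4), down-right to 8 — 9 moves in all.
Check: order respected (12 at step 4, 11 at step 5); 9 moves as required.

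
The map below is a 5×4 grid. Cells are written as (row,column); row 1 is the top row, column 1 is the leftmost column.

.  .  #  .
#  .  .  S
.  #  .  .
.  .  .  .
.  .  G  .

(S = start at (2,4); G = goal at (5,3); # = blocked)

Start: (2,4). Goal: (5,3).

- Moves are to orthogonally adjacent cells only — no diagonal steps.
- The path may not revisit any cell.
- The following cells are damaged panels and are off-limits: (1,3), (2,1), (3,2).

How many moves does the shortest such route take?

4

The Manhattan distance from (2,4) to (5,3) is |2−5| + |4−3| = 4, so at least 4 moves are needed.
A route of 4 moves achieves this: (2,4) → (3,4) → (4,4) → (5,4) → (5,3).
Since 4 matches the lower bound, it is optimal.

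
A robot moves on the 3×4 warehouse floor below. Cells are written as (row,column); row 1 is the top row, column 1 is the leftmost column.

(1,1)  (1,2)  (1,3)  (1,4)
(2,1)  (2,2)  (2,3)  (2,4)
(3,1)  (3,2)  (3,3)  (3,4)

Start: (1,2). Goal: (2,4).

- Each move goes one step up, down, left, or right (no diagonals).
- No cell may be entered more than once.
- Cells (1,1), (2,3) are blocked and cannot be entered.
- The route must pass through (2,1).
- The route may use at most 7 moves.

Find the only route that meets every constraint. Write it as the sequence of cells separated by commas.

(1,2), (2,2), (2,1), (3,1), (3,2), (3,3), (3,4), (2,4)

Any route must reach (2,1) and still end at (2,4) within 7 moves, so the order of the required stops is forced.
Route from (1,2): down 1 to (2,2), left 1 to (2,1), down 1 to (3,1), right 3 to (3,4), up 1 to (2,4) — 7 moves in all.
Check: all required cells visited; 7 ≤ 7 moves.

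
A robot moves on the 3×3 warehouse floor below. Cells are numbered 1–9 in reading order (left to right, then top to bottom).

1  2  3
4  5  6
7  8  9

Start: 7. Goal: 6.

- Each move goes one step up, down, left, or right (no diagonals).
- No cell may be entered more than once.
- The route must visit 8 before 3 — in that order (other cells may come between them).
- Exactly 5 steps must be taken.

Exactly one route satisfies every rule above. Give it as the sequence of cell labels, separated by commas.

7, 8, 5, 2, 3, 6

The waypoints must appear in the order 8, 3, with no cell reused.
Route from 7: right to 8, 2× up (reaching 2), right to 3, down to 6 — 5 moves in all.
Check: order respected (8 at step 1, 3 at step 4); 5 moves as required.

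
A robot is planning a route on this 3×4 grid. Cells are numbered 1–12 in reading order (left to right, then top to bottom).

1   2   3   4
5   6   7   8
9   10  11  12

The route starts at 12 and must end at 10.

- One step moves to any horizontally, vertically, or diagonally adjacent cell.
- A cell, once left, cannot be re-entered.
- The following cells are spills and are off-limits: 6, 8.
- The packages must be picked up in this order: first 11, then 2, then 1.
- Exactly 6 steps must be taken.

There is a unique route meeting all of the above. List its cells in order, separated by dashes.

12 - 11 - 7 - 2 - 1 - 5 - 10

The waypoints must appear in the order 11, 2, 1, with no cell reused.
Route from 12: left to 11, up to 7, up-left to 2, left to 1, down to 5, down-right to 10 — 6 moves in all.
Check: order respected (11 at step 1, 2 at step 3, 1 at step 4); 6 moves as required.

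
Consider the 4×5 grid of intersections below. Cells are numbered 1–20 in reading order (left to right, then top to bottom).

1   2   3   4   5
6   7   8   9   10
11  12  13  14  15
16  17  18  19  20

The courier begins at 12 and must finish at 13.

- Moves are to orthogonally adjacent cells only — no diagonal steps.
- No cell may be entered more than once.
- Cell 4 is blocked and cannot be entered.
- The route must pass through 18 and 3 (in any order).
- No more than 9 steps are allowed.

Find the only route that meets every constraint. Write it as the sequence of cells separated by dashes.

Any route must reach 18 and 3 and still end at 13 within 9 moves, so the order of the required stops is forced.
Route from 12: up 2 to 2, right 1 to 3, down 1 to 8, right 1 to 9, down 2 to 19, left 1 to 18, up 1 to 13 — 9 moves in all.
Check: all required cells visited; 9 ≤ 9 moves.

12 - 7 - 2 - 3 - 8 - 9 - 14 - 19 - 18 - 13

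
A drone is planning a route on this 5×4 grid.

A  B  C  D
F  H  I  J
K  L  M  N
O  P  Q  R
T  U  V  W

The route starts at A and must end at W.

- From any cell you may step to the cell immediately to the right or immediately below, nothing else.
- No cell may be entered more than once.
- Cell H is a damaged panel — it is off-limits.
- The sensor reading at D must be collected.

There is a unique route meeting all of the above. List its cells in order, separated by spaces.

A B C D J N R W

Moves only go right or down, so the column and row indices never decrease.
Route from A: 3× right (reaching D), 4× down (reaching W) — 7 moves in all.
Check: all required cells visited.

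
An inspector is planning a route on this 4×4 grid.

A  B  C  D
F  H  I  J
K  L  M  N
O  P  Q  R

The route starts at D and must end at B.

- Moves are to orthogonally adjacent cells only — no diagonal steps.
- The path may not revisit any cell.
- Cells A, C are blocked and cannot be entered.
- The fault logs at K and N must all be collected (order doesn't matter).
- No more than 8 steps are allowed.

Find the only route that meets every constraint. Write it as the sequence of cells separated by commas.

Any route must reach K and N and still end at B within 8 moves, so the order of the required stops is forced.
Route from D: down 2 to N, left 3 to K, up 1 to F, right 1 to H, up 1 to B — 8 moves in all.
Check: all required cells visited; 8 ≤ 8 moves.

D, J, N, M, L, K, F, H, B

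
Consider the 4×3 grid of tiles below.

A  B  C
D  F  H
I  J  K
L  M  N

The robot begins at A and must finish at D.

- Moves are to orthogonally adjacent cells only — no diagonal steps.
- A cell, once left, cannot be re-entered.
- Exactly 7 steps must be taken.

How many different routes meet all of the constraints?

5

Need simple routes of exactly 7 moves from A to D (Manhattan distance 1, so 3 moves are spent on a detour and 3 undoing it).
Enumerating: A B F J M L I D | A B F H K J I D | A B C H K J F D | A B C H K J I D | A B C H F J I D.
That gives 5 routes.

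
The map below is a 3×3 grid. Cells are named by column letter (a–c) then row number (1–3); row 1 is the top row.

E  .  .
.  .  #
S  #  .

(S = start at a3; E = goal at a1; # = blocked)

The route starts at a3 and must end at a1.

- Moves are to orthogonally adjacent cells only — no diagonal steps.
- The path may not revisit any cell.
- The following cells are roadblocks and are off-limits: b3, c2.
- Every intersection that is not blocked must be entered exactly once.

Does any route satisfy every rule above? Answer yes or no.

no

Cell c1 has only one open neighbour but is neither the start nor the goal, so a Hamiltonian route would have to both enter and leave it through the same neighbour — impossible without revisiting.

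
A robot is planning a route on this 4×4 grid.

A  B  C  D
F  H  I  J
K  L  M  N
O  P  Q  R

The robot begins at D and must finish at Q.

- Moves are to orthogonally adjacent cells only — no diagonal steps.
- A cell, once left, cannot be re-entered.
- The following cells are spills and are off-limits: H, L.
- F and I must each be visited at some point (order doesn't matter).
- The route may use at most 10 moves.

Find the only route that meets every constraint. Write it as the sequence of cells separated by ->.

The 10-move cap with required stops at F, I leaves no slack for detours.
Route from D: down 1 to J, left 1 to I, up 1 to C, left 2 to A, down 3 to O, right 2 to Q — 10 moves in all.
Check: all required cells visited; 10 ≤ 10 moves.

D -> J -> I -> C -> B -> A -> F -> K -> O -> P -> Q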